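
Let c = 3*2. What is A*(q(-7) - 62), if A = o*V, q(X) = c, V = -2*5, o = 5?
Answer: 2800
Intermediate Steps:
c = 6
V = -10
q(X) = 6
A = -50 (A = 5*(-10) = -50)
A*(q(-7) - 62) = -50*(6 - 62) = -50*(-56) = 2800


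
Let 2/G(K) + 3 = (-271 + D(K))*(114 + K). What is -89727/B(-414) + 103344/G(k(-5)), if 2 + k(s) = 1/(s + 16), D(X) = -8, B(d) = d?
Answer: -2453258084441/1518 ≈ -1.6161e+9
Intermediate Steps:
k(s) = -2 + 1/(16 + s) (k(s) = -2 + 1/(s + 16) = -2 + 1/(16 + s))
G(K) = 2/(-31809 - 279*K) (G(K) = 2/(-3 + (-271 - 8)*(114 + K)) = 2/(-3 - 279*(114 + K)) = 2/(-3 + (-31806 - 279*K)) = 2/(-31809 - 279*K))
-89727/B(-414) + 103344/G(k(-5)) = -89727/(-414) + 103344/((-2/(31809 + 279*((-31 - 2*(-5))/(16 - 5))))) = -89727*(-1/414) + 103344/((-2/(31809 + 279*((-31 + 10)/11)))) = 29909/138 + 103344/((-2/(31809 + 279*((1/11)*(-21))))) = 29909/138 + 103344/((-2/(31809 + 279*(-21/11)))) = 29909/138 + 103344/((-2/(31809 - 5859/11))) = 29909/138 + 103344/((-2/344040/11)) = 29909/138 + 103344/((-2*11/344040)) = 29909/138 + 103344/(-11/172020) = 29909/138 + 103344*(-172020/11) = 29909/138 - 17777234880/11 = -2453258084441/1518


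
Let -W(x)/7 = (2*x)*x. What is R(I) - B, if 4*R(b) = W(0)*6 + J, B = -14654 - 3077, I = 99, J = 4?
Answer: 17732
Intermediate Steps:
W(x) = -14*x² (W(x) = -7*2*x*x = -14*x²)
B = -17731
R(b) = 1 (R(b) = (-14*0²*6 + 4)/4 = (-14*0*6 + 4)/4 = (0*6 + 4)/4 = (0 + 4)/4 = (¼)*4 = 1)
R(I) - B = 1 - 1*(-17731) = 1 + 17731 = 17732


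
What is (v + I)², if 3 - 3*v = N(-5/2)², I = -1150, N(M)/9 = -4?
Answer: 2499561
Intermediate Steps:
N(M) = -36 (N(M) = 9*(-4) = -36)
v = -431 (v = 1 - ⅓*(-36)² = 1 - ⅓*1296 = 1 - 432 = -431)
(v + I)² = (-431 - 1150)² = (-1581)² = 2499561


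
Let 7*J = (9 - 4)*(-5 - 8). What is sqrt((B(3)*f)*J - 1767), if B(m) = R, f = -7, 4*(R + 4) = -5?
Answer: 3*I*sqrt(937)/2 ≈ 45.916*I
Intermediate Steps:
R = -21/4 (R = -4 + (1/4)*(-5) = -4 - 5/4 = -21/4 ≈ -5.2500)
J = -65/7 (J = ((9 - 4)*(-5 - 8))/7 = (5*(-13))/7 = (1/7)*(-65) = -65/7 ≈ -9.2857)
B(m) = -21/4
sqrt((B(3)*f)*J - 1767) = sqrt(-21/4*(-7)*(-65/7) - 1767) = sqrt((147/4)*(-65/7) - 1767) = sqrt(-1365/4 - 1767) = sqrt(-8433/4) = 3*I*sqrt(937)/2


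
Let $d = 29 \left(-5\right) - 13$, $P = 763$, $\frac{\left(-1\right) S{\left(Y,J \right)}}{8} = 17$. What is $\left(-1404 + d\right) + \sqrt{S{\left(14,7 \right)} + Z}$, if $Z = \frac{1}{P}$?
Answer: $-1562 + \frac{i \sqrt{79174221}}{763} \approx -1562.0 + 11.662 i$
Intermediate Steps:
$S{\left(Y,J \right)} = -136$ ($S{\left(Y,J \right)} = \left(-8\right) 17 = -136$)
$d = -158$ ($d = -145 - 13 = -158$)
$Z = \frac{1}{763} \approx 0.0013106$
$\left(-1404 + d\right) + \sqrt{S{\left(14,7 \right)} + Z} = \left(-1404 - 158\right) + \sqrt{-136 + \frac{1}{763}} = -1562 + \sqrt{- \frac{103767}{763}} = -1562 + \frac{i \sqrt{79174221}}{763}$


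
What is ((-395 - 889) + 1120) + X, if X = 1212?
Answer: 1048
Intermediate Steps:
((-395 - 889) + 1120) + X = ((-395 - 889) + 1120) + 1212 = (-1284 + 1120) + 1212 = -164 + 1212 = 1048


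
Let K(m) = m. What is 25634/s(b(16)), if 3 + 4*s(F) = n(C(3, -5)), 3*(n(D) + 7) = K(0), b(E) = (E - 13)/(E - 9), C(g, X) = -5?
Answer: -51268/5 ≈ -10254.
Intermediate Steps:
b(E) = (-13 + E)/(-9 + E)
n(D) = -7 (n(D) = -7 + (⅓)*0 = -7 + 0 = -7)
s(F) = -5/2 (s(F) = -¾ + (¼)*(-7) = -¾ - 7/4 = -5/2)
25634/s(b(16)) = 25634/(-5/2) = 25634*(-⅖) = -51268/5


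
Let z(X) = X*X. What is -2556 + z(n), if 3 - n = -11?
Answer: -2360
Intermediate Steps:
n = 14 (n = 3 - 1*(-11) = 3 + 11 = 14)
z(X) = X**2
-2556 + z(n) = -2556 + 14**2 = -2556 + 196 = -2360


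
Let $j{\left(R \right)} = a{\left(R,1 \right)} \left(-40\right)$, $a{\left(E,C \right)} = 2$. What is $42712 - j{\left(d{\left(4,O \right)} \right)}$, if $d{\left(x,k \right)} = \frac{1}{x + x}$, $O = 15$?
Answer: $42792$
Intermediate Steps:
$d{\left(x,k \right)} = \frac{1}{2 x}$
$j{\left(R \right)} = -80$ ($j{\left(R \right)} = 2 \left(-40\right) = -80$)
$42712 - j{\left(d{\left(4,O \right)} \right)} = 42712 - -80 = 42712 + 80 = 42792$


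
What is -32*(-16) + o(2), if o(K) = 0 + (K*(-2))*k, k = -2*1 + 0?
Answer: 520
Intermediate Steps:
k = -2 (k = -2 + 0 = -2)
o(K) = 4*K (o(K) = 0 + (K*(-2))*(-2) = 0 - 2*K*(-2) = 0 + 4*K = 4*K)
-32*(-16) + o(2) = -32*(-16) + 4*2 = 512 + 8 = 520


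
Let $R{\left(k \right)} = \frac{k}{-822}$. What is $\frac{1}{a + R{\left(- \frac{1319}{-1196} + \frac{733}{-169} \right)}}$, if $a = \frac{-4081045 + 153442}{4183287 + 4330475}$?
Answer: $- \frac{18134960105912}{8294734791625} \approx -2.1863$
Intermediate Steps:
$R{\left(k \right)} = - \frac{k}{822}$ ($R{\left(k \right)} = k \left(- \frac{1}{822}\right) = - \frac{k}{822}$)
$a = - \frac{3927603}{8513762} \approx -0.46132$
$\frac{1}{a + R{\left(- \frac{1319}{-1196} + \frac{733}{-169} \right)}} = \frac{1}{- \frac{3927603}{8513762} - \frac{- \frac{1319}{-1196} + \frac{733}{-169}}{822}} = \frac{1}{- \frac{3927603}{8513762} - \frac{\left(-1319\right) \left(- \frac{1}{1196}\right) + 733 \left(- \frac{1}{169}\right)}{822}} = \frac{1}{- \frac{3927603}{8513762} - \frac{\frac{1319}{1196} - \frac{733}{169}}{822}} = \frac{1}{- \frac{3927603}{8513762} - - \frac{16763}{4260152}} = \frac{1}{- \frac{3927603}{8513762} + \frac{16763}{4260152}} = \frac{1}{- \frac{8294734791625}{18134960105912}} = - \frac{18134960105912}{8294734791625}$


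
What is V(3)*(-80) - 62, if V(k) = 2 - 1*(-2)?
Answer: -382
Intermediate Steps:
V(k) = 4 (V(k) = 2 + 2 = 4)
V(3)*(-80) - 62 = 4*(-80) - 62 = -320 - 62 = -382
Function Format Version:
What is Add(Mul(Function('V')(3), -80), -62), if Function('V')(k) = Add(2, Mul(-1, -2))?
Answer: -382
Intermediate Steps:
Function('V')(k) = 4 (Function('V')(k) = Add(2, 2) = 4)
Add(Mul(Function('V')(3), -80), -62) = Add(Mul(4, -80), -62) = Add(-320, -62) = -382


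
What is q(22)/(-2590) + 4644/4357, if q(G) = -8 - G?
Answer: 1215867/1128463 ≈ 1.0775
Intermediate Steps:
q(22)/(-2590) + 4644/4357 = (-8 - 1*22)/(-2590) + 4644/4357 = (-8 - 22)*(-1/2590) + 4644*(1/4357) = -30*(-1/2590) + 4644/4357 = 3/259 + 4644/4357 = 1215867/1128463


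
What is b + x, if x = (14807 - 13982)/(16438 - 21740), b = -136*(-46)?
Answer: 3015317/482 ≈ 6255.8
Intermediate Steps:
b = 6256
x = -75/482 (x = 825/(-5302) = 825*(-1/5302) = -75/482 ≈ -0.15560)
b + x = 6256 - 75/482 = 3015317/482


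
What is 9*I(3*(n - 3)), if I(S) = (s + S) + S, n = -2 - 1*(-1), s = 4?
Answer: -180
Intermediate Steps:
n = -1 (n = -2 + 1 = -1)
I(S) = 4 + 2*S (I(S) = (4 + S) + S = 4 + 2*S)
9*I(3*(n - 3)) = 9*(4 + 2*(3*(-1 - 3))) = 9*(4 + 2*(3*(-4))) = 9*(4 + 2*(-12)) = 9*(4 - 24) = 9*(-20) = -180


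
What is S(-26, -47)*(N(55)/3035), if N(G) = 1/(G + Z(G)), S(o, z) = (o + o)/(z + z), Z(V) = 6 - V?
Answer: 13/427935 ≈ 3.0378e-5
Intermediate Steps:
S(o, z) = o/z (S(o, z) = (2*o)/((2*z)) = (2*o)*(1/(2*z)) = o/z)
N(G) = ⅙ (N(G) = 1/(G + (6 - G)) = 1/6 = ⅙)
S(-26, -47)*(N(55)/3035) = (-26/(-47))*((⅙)/3035) = (-26*(-1/47))*((⅙)*(1/3035)) = (26/47)*(1/18210) = 13/427935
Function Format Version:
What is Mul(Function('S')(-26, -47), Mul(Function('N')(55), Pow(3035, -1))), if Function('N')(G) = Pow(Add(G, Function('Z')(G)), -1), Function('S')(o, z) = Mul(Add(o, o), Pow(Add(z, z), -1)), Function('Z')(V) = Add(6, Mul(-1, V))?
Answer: Rational(13, 427935) ≈ 3.0378e-5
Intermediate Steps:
Function('S')(o, z) = Mul(o, Pow(z, -1)) (Function('S')(o, z) = Mul(Mul(2, o), Pow(Mul(2, z), -1)) = Mul(Mul(2, o), Mul(Rational(1, 2), Pow(z, -1))) = Mul(o, Pow(z, -1)))
Function('N')(G) = Rational(1, 6) (Function('N')(G) = Pow(Add(G, Add(6, Mul(-1, G))), -1) = Pow(6, -1) = Rational(1, 6))
Mul(Function('S')(-26, -47), Mul(Function('N')(55), Pow(3035, -1))) = Mul(Mul(-26, Pow(-47, -1)), Mul(Rational(1, 6), Pow(3035, -1))) = Mul(Mul(-26, Rational(-1, 47)), Mul(Rational(1, 6), Rational(1, 3035))) = Mul(Rational(26, 47), Rational(1, 18210)) = Rational(13, 427935)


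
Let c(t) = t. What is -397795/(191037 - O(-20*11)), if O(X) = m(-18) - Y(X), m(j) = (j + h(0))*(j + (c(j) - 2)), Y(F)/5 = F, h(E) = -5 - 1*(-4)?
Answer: -79559/37843 ≈ -2.1023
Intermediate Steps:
h(E) = -1 (h(E) = -5 + 4 = -1)
Y(F) = 5*F
m(j) = (-1 + j)*(-2 + 2*j) (m(j) = (j - 1)*(j + (j - 2)) = (-1 + j)*(j + (-2 + j)) = (-1 + j)*(-2 + 2*j))
O(X) = 722 - 5*X (O(X) = (2 - 4*(-18) + 2*(-18)²) - 5*X = (2 + 72 + 2*324) - 5*X = (2 + 72 + 648) - 5*X = 722 - 5*X)
-397795/(191037 - O(-20*11)) = -397795/(191037 - (722 - (-100)*11)) = -397795/(191037 - (722 - 5*(-220))) = -397795/(191037 - (722 + 1100)) = -397795/(191037 - 1*1822) = -397795/(191037 - 1822) = -397795/189215 = -397795*1/189215 = -79559/37843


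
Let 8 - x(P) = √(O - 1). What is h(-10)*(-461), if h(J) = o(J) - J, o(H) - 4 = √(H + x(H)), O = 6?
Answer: -6454 - 461*I*√(2 + √5) ≈ -6454.0 - 948.82*I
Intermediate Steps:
x(P) = 8 - √5 (x(P) = 8 - √(6 - 1) = 8 - √5)
o(H) = 4 + √(8 + H - √5) (o(H) = 4 + √(H + (8 - √5)) = 4 + √(8 + H - √5))
h(J) = 4 + √(8 + J - √5) - J (h(J) = (4 + √(8 + J - √5)) - J = 4 + √(8 + J - √5) - J)
h(-10)*(-461) = (4 + √(8 - 10 - √5) - 1*(-10))*(-461) = (4 + √(-2 - √5) + 10)*(-461) = (14 + √(-2 - √5))*(-461) = -6454 - 461*√(-2 - √5)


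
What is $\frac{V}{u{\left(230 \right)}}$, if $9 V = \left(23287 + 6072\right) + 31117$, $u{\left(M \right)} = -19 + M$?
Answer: $\frac{60476}{1899} \approx 31.846$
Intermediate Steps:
$V = \frac{60476}{9}$ ($V = \frac{\left(23287 + 6072\right) + 31117}{9} = \frac{29359 + 31117}{9} = \frac{1}{9} \cdot 60476 = \frac{60476}{9} \approx 6719.6$)
$\frac{V}{u{\left(230 \right)}} = \frac{60476}{9 \left(-19 + 230\right)} = \frac{60476}{9 \cdot 211} = \frac{60476}{9} \cdot \frac{1}{211} = \frac{60476}{1899}$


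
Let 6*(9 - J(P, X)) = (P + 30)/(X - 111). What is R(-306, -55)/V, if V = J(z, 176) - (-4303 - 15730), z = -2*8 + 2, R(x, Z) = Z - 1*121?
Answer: -17160/1954091 ≈ -0.0087816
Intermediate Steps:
R(x, Z) = -121 + Z (R(x, Z) = Z - 121 = -121 + Z)
z = -14 (z = -16 + 2 = -14)
J(P, X) = 9 - (30 + P)/(6*(-111 + X)) (J(P, X) = 9 - (P + 30)/(6*(X - 111)) = 9 - (30 + P)/(6*(-111 + X)))
V = 3908182/195 (V = (-6024 - 1*(-14) + 54*176)/(6*(-111 + 176)) - (-4303 - 15730) = (⅙)*(-6024 + 14 + 9504)/65 - 1*(-20033) = (⅙)*(1/65)*3494 + 20033 = 1747/195 + 20033 = 3908182/195 ≈ 20042.)
R(-306, -55)/V = (-121 - 55)/(3908182/195) = -176*195/3908182 = -17160/1954091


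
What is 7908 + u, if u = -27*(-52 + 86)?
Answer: 6990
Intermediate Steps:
u = -918 (u = -27*34 = -918)
7908 + u = 7908 - 918 = 6990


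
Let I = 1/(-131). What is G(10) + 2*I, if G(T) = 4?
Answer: 522/131 ≈ 3.9847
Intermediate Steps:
I = -1/131 ≈ -0.0076336
G(10) + 2*I = 4 + 2*(-1/131) = 4 - 2/131 = 522/131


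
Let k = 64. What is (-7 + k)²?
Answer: 3249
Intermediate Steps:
(-7 + k)² = (-7 + 64)² = 57² = 3249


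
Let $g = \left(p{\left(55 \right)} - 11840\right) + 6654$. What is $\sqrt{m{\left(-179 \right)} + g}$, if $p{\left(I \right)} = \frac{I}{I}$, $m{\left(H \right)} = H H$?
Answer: $6 \sqrt{746} \approx 163.88$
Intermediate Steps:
$m{\left(H \right)} = H^{2}$
$p{\left(I \right)} = 1$
$g = -5185$ ($g = \left(1 - 11840\right) + 6654 = -11839 + 6654 = -5185$)
$\sqrt{m{\left(-179 \right)} + g} = \sqrt{\left(-179\right)^{2} - 5185} = \sqrt{32041 - 5185} = \sqrt{26856} = 6 \sqrt{746}$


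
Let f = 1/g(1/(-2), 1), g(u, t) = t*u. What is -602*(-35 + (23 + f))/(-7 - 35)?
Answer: -602/3 ≈ -200.67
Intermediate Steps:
f = -2 (f = 1/(1/(-2)) = 1/(1*(-½)) = 1/(-½) = -2)
-602*(-35 + (23 + f))/(-7 - 35) = -602*(-35 + (23 - 2))/(-7 - 35) = -602*(-35 + 21)/(-42) = -(-8428)*(-1)/42 = -602*⅓ = -602/3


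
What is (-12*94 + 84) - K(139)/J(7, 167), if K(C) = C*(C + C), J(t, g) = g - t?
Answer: -102841/80 ≈ -1285.5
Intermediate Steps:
K(C) = 2*C² (K(C) = C*(2*C) = 2*C²)
(-12*94 + 84) - K(139)/J(7, 167) = (-12*94 + 84) - 2*139²/(167 - 1*7) = (-1128 + 84) - 2*19321/(167 - 7) = -1044 - 38642/160 = -1044 - 1*19321/80 = -1044 - 19321/80 = -102841/80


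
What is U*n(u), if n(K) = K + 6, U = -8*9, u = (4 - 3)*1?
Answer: -504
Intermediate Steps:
u = 1 (u = 1*1 = 1)
U = -72
n(K) = 6 + K
U*n(u) = -72*(6 + 1) = -72*7 = -504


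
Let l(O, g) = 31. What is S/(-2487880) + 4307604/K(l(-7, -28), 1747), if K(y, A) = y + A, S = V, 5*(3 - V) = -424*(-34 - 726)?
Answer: 153098806039/63192152 ≈ 2422.8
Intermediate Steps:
V = -64445 (V = 3 - (-424)*(-34 - 726)/5 = 3 - (-424)*(-760)/5 = 3 - ⅕*322240 = 3 - 64448 = -64445)
S = -64445
K(y, A) = A + y
S/(-2487880) + 4307604/K(l(-7, -28), 1747) = -64445/(-2487880) + 4307604/(1747 + 31) = -64445*(-1/2487880) + 4307604/1778 = 12889/497576 + 4307604*(1/1778) = 12889/497576 + 307686/127 = 153098806039/63192152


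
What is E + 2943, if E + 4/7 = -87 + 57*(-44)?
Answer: 2432/7 ≈ 347.43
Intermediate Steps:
E = -18169/7 (E = -4/7 + (-87 + 57*(-44)) = -4/7 + (-87 - 2508) = -4/7 - 2595 = -18169/7 ≈ -2595.6)
E + 2943 = -18169/7 + 2943 = 2432/7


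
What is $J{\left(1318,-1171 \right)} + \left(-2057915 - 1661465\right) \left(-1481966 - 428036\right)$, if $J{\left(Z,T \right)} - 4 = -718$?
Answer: $7104023238046$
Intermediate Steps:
$J{\left(Z,T \right)} = -714$ ($J{\left(Z,T \right)} = 4 - 718 = -714$)
$J{\left(1318,-1171 \right)} + \left(-2057915 - 1661465\right) \left(-1481966 - 428036\right) = -714 + \left(-2057915 - 1661465\right) \left(-1481966 - 428036\right) = -714 - -7104023238760 = -714 + 7104023238760 = 7104023238046$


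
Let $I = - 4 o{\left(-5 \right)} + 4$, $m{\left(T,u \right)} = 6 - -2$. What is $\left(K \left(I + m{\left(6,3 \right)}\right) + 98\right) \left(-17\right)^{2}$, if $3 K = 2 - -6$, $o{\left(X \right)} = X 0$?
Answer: $37570$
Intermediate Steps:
$o{\left(X \right)} = 0$
$m{\left(T,u \right)} = 8$ ($m{\left(T,u \right)} = 6 + 2 = 8$)
$I = 4$ ($I = \left(-4\right) 0 + 4 = 0 + 4 = 4$)
$K = \frac{8}{3}$ ($K = \frac{2 - -6}{3} = \frac{2 + 6}{3} = \frac{1}{3} \cdot 8 = \frac{8}{3} \approx 2.6667$)
$\left(K \left(I + m{\left(6,3 \right)}\right) + 98\right) \left(-17\right)^{2} = \left(\frac{8 \left(4 + 8\right)}{3} + 98\right) \left(-17\right)^{2} = \left(\frac{8}{3} \cdot 12 + 98\right) 289 = \left(32 + 98\right) 289 = 130 \cdot 289 = 37570$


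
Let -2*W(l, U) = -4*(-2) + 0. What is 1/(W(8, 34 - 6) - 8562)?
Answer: -1/8566 ≈ -0.00011674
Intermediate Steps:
W(l, U) = -4 (W(l, U) = -(-4*(-2) + 0)/2 = -(8 + 0)/2 = -1/2*8 = -4)
1/(W(8, 34 - 6) - 8562) = 1/(-4 - 8562) = 1/(-8566) = -1/8566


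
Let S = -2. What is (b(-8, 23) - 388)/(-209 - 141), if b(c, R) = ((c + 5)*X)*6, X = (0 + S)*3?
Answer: ⅘ ≈ 0.80000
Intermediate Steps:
X = -6 (X = (0 - 2)*3 = -2*3 = -6)
b(c, R) = -180 - 36*c (b(c, R) = ((c + 5)*(-6))*6 = ((5 + c)*(-6))*6 = (-30 - 6*c)*6 = -180 - 36*c)
(b(-8, 23) - 388)/(-209 - 141) = ((-180 - 36*(-8)) - 388)/(-209 - 141) = ((-180 + 288) - 388)/(-350) = (108 - 388)*(-1/350) = -280*(-1/350) = ⅘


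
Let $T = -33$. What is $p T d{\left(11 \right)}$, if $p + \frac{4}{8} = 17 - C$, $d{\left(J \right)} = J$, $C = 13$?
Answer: $- \frac{2541}{2} \approx -1270.5$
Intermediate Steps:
$p = \frac{7}{2}$ ($p = - \frac{1}{2} + \left(17 - 13\right) = - \frac{1}{2} + 4 = \frac{7}{2} \approx 3.5$)
$p T d{\left(11 \right)} = \frac{7}{2} \left(-33\right) 11 = \left(- \frac{231}{2}\right) 11 = - \frac{2541}{2}$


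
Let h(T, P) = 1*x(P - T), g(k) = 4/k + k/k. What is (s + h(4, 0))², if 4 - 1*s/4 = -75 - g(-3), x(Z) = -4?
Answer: 868624/9 ≈ 96514.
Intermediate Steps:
g(k) = 1 + 4/k (g(k) = 4/k + 1 = 1 + 4/k)
h(T, P) = -4 (h(T, P) = 1*(-4) = -4)
s = 944/3 (s = 16 - 4*(-75 - (4 - 3)/(-3)) = 16 - 4*(-75 - (-1)/3) = 16 - 4*(-75 - 1*(-⅓)) = 16 - 4*(-75 + ⅓) = 16 - 4*(-224/3) = 16 + 896/3 = 944/3 ≈ 314.67)
(s + h(4, 0))² = (944/3 - 4)² = (932/3)² = 868624/9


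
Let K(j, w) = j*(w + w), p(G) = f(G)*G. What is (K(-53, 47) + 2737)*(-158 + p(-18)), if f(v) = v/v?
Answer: 395120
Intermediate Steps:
f(v) = 1
p(G) = G (p(G) = 1*G = G)
K(j, w) = 2*j*w (K(j, w) = j*(2*w) = 2*j*w)
(K(-53, 47) + 2737)*(-158 + p(-18)) = (2*(-53)*47 + 2737)*(-158 - 18) = (-4982 + 2737)*(-176) = -2245*(-176) = 395120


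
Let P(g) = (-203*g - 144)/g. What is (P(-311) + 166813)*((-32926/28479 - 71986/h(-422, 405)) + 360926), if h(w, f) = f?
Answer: 71866089470198766428/1195690815 ≈ 6.0104e+10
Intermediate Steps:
P(g) = (-144 - 203*g)/g
(P(-311) + 166813)*((-32926/28479 - 71986/h(-422, 405)) + 360926) = ((-203 - 144/(-311)) + 166813)*((-32926/28479 - 71986/405) + 360926) = ((-203 - 144*(-1/311)) + 166813)*((-32926*1/28479 - 71986*1/405) + 360926) = ((-203 + 144/311) + 166813)*((-32926/28479 - 71986/405) + 360926) = (-62989/311 + 166813)*(-687808108/3844665 + 360926) = (51815854/311)*(1386951751682/3844665) = 71866089470198766428/1195690815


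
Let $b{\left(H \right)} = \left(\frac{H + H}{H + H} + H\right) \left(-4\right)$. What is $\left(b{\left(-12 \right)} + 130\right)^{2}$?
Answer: $30276$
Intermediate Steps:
$b{\left(H \right)} = -4 - 4 H$ ($b{\left(H \right)} = \left(\frac{2 H}{2 H} + H\right) \left(-4\right) = \left(2 H \frac{1}{2 H} + H\right) \left(-4\right) = \left(1 + H\right) \left(-4\right) = -4 - 4 H$)
$\left(b{\left(-12 \right)} + 130\right)^{2} = \left(\left(-4 - -48\right) + 130\right)^{2} = \left(\left(-4 + 48\right) + 130\right)^{2} = \left(44 + 130\right)^{2} = 174^{2} = 30276$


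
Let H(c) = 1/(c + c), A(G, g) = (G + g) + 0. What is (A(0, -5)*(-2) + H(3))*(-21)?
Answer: -427/2 ≈ -213.50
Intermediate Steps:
A(G, g) = G + g
H(c) = 1/(2*c)
(A(0, -5)*(-2) + H(3))*(-21) = ((0 - 5)*(-2) + (½)/3)*(-21) = (-5*(-2) + (½)*(⅓))*(-21) = (10 + ⅙)*(-21) = (61/6)*(-21) = -427/2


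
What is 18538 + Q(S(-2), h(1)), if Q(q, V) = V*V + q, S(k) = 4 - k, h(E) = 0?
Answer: 18544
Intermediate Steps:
Q(q, V) = q + V² (Q(q, V) = V² + q = q + V²)
18538 + Q(S(-2), h(1)) = 18538 + ((4 - 1*(-2)) + 0²) = 18538 + ((4 + 2) + 0) = 18538 + (6 + 0) = 18538 + 6 = 18544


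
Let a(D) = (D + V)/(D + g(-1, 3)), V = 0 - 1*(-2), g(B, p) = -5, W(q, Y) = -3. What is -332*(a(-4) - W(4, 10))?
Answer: -9628/9 ≈ -1069.8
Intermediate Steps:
V = 2 (V = 0 + 2 = 2)
a(D) = (2 + D)/(-5 + D) (a(D) = (D + 2)/(D - 5) = (2 + D)/(-5 + D))
-332*(a(-4) - W(4, 10)) = -332*((2 - 4)/(-5 - 4) - 1*(-3)) = -332*(-2/(-9) + 3) = -332*(-⅑*(-2) + 3) = -332*(2/9 + 3) = -332*29/9 = -9628/9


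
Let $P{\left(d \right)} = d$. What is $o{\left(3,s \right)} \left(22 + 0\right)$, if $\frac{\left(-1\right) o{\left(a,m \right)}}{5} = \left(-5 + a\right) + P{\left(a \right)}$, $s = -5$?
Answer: $-110$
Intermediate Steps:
$o{\left(a,m \right)} = 25 - 10 a$ ($o{\left(a,m \right)} = - 5 \left(\left(-5 + a\right) + a\right) = - 5 \left(-5 + 2 a\right) = 25 - 10 a$)
$o{\left(3,s \right)} \left(22 + 0\right) = \left(25 - 30\right) \left(22 + 0\right) = \left(25 - 30\right) 22 = \left(-5\right) 22 = -110$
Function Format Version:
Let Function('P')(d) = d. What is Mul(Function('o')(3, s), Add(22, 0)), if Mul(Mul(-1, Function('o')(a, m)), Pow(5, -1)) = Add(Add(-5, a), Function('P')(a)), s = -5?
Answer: -110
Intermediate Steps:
Function('o')(a, m) = Add(25, Mul(-10, a)) (Function('o')(a, m) = Mul(-5, Add(Add(-5, a), a)) = Mul(-5, Add(-5, Mul(2, a))) = Add(25, Mul(-10, a)))
Mul(Function('o')(3, s), Add(22, 0)) = Mul(Add(25, Mul(-10, 3)), Add(22, 0)) = Mul(Add(25, -30), 22) = Mul(-5, 22) = -110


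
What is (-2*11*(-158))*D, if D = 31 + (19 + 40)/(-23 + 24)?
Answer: 312840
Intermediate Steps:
D = 90 (D = 31 + 59/1 = 31 + 59*1 = 31 + 59 = 90)
(-2*11*(-158))*D = (-2*11*(-158))*90 = -22*(-158)*90 = 3476*90 = 312840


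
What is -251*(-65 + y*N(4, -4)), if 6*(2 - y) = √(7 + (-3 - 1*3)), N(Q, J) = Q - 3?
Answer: 95129/6 ≈ 15855.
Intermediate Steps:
N(Q, J) = -3 + Q
y = 11/6 (y = 2 - √(7 + (-3 - 1*3))/6 = 2 - √(7 + (-3 - 3))/6 = 2 - √(7 - 6)/6 = 2 - √1/6 = 2 - ⅙*1 = 2 - ⅙ = 11/6 ≈ 1.8333)
-251*(-65 + y*N(4, -4)) = -251*(-65 + 11*(-3 + 4)/6) = -251*(-65 + (11/6)*1) = -251*(-65 + 11/6) = -251*(-379/6) = 95129/6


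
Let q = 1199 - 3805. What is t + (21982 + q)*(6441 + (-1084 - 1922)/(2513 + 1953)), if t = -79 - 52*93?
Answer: 39805732115/319 ≈ 1.2478e+8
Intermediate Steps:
t = -4915 (t = -79 - 4836 = -4915)
q = -2606
t + (21982 + q)*(6441 + (-1084 - 1922)/(2513 + 1953)) = -4915 + (21982 - 2606)*(6441 + (-1084 - 1922)/(2513 + 1953)) = -4915 + 19376*(6441 - 3006/4466) = -4915 + 19376*(6441 - 3006*1/4466) = -4915 + 19376*(6441 - 1503/2233) = -4915 + 19376*(14381250/2233) = -4915 + 39807300000/319 = 39805732115/319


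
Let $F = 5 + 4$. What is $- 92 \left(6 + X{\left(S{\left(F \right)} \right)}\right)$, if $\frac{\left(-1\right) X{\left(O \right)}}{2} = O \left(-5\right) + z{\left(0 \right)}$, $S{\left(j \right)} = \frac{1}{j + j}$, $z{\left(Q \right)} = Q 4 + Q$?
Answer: $- \frac{5428}{9} \approx -603.11$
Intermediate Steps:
$z{\left(Q \right)} = 5 Q$ ($z{\left(Q \right)} = 4 Q + Q = 5 Q$)
$F = 9$
$S{\left(j \right)} = \frac{1}{2 j}$
$X{\left(O \right)} = 10 O$ ($X{\left(O \right)} = - 2 \left(O \left(-5\right) + 5 \cdot 0\right) = - 2 \left(- 5 O + 0\right) = - 2 \left(- 5 O\right) = 10 O$)
$- 92 \left(6 + X{\left(S{\left(F \right)} \right)}\right) = - 92 \left(6 + 10 \frac{1}{2 \cdot 9}\right) = - 92 \left(6 + 10 \cdot \frac{1}{2} \cdot \frac{1}{9}\right) = - 92 \left(6 + 10 \cdot \frac{1}{18}\right) = - 92 \left(6 + \frac{5}{9}\right) = \left(-92\right) \frac{59}{9} = - \frac{5428}{9}$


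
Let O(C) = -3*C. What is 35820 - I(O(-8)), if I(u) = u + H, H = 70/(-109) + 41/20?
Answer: 78032211/2180 ≈ 35795.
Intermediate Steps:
H = 3069/2180 (H = 70*(-1/109) + 41*(1/20) = -70/109 + 41/20 = 3069/2180 ≈ 1.4078)
I(u) = 3069/2180 + u (I(u) = u + 3069/2180 = 3069/2180 + u)
35820 - I(O(-8)) = 35820 - (3069/2180 - 3*(-8)) = 35820 - (3069/2180 + 24) = 35820 - 1*55389/2180 = 35820 - 55389/2180 = 78032211/2180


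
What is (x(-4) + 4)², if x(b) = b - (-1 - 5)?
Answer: 36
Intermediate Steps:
x(b) = 6 + b (x(b) = b - 1*(-6) = b + 6 = 6 + b)
(x(-4) + 4)² = ((6 - 4) + 4)² = (2 + 4)² = 6² = 36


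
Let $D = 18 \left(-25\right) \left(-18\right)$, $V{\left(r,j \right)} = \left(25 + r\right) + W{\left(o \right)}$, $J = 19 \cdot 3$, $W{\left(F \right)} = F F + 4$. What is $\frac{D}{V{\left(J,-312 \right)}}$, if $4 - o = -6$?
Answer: $\frac{1350}{31} \approx 43.548$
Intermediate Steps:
$o = 10$ ($o = 4 - -6 = 4 + 6 = 10$)
$W{\left(F \right)} = 4 + F^{2}$ ($W{\left(F \right)} = F^{2} + 4 = 4 + F^{2}$)
$J = 57$
$V{\left(r,j \right)} = 129 + r$ ($V{\left(r,j \right)} = \left(25 + r\right) + \left(4 + 10^{2}\right) = \left(25 + r\right) + \left(4 + 100\right) = \left(25 + r\right) + 104 = 129 + r$)
$D = 8100$ ($D = \left(-450\right) \left(-18\right) = 8100$)
$\frac{D}{V{\left(J,-312 \right)}} = \frac{8100}{129 + 57} = \frac{8100}{186} = 8100 \cdot \frac{1}{186} = \frac{1350}{31}$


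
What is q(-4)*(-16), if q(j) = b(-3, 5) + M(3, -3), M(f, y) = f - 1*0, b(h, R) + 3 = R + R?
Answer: -160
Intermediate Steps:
b(h, R) = -3 + 2*R (b(h, R) = -3 + (R + R) = -3 + 2*R)
M(f, y) = f (M(f, y) = f + 0 = f)
q(j) = 10 (q(j) = (-3 + 2*5) + 3 = (-3 + 10) + 3 = 7 + 3 = 10)
q(-4)*(-16) = 10*(-16) = -160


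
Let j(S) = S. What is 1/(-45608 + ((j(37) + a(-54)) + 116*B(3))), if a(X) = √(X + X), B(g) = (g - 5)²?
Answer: -45107/2034641557 - 6*I*√3/2034641557 ≈ -2.2169e-5 - 5.1077e-9*I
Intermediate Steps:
B(g) = (-5 + g)²
a(X) = √2*√X (a(X) = √(2*X) = √2*√X)
1/(-45608 + ((j(37) + a(-54)) + 116*B(3))) = 1/(-45608 + ((37 + √2*√(-54)) + 116*(-5 + 3)²)) = 1/(-45608 + ((37 + √2*(3*I*√6)) + 116*(-2)²)) = 1/(-45608 + ((37 + 6*I*√3) + 116*4)) = 1/(-45608 + ((37 + 6*I*√3) + 464)) = 1/(-45608 + (501 + 6*I*√3)) = 1/(-45107 + 6*I*√3)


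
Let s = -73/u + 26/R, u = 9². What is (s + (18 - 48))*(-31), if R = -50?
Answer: 1972468/2025 ≈ 974.06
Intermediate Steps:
u = 81
s = -2878/2025 (s = -73/81 + 26/(-50) = -73*1/81 + 26*(-1/50) = -73/81 - 13/25 = -2878/2025 ≈ -1.4212)
(s + (18 - 48))*(-31) = (-2878/2025 + (18 - 48))*(-31) = (-2878/2025 - 30)*(-31) = -63628/2025*(-31) = 1972468/2025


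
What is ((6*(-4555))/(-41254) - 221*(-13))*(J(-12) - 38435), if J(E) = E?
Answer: -2278947309092/20627 ≈ -1.1048e+8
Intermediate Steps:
((6*(-4555))/(-41254) - 221*(-13))*(J(-12) - 38435) = ((6*(-4555))/(-41254) - 221*(-13))*(-12 - 38435) = (-27330*(-1/41254) + 2873)*(-38447) = (13665/20627 + 2873)*(-38447) = (59275036/20627)*(-38447) = -2278947309092/20627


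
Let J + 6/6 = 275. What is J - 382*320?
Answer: -121966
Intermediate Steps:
J = 274 (J = -1 + 275 = 274)
J - 382*320 = 274 - 382*320 = 274 - 122240 = -121966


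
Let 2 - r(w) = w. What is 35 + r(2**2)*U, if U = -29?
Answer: 93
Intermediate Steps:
r(w) = 2 - w
35 + r(2**2)*U = 35 + (2 - 1*2**2)*(-29) = 35 + (2 - 1*4)*(-29) = 35 + (2 - 4)*(-29) = 35 - 2*(-29) = 35 + 58 = 93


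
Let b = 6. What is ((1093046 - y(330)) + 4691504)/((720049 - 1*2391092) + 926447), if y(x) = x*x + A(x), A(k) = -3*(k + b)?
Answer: -2838329/372298 ≈ -7.6238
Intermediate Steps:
A(k) = -18 - 3*k (A(k) = -3*(k + 6) = -3*(6 + k) = -18 - 3*k)
y(x) = -18 + x² - 3*x (y(x) = x*x + (-18 - 3*x) = x² + (-18 - 3*x) = -18 + x² - 3*x)
((1093046 - y(330)) + 4691504)/((720049 - 1*2391092) + 926447) = ((1093046 - (-18 + 330² - 3*330)) + 4691504)/((720049 - 1*2391092) + 926447) = ((1093046 - (-18 + 108900 - 990)) + 4691504)/((720049 - 2391092) + 926447) = ((1093046 - 1*107892) + 4691504)/(-1671043 + 926447) = ((1093046 - 107892) + 4691504)/(-744596) = (985154 + 4691504)*(-1/744596) = 5676658*(-1/744596) = -2838329/372298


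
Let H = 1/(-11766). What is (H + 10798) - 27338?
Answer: -194609641/11766 ≈ -16540.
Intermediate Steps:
H = -1/11766 ≈ -8.4991e-5
(H + 10798) - 27338 = (-1/11766 + 10798) - 27338 = 127049267/11766 - 27338 = -194609641/11766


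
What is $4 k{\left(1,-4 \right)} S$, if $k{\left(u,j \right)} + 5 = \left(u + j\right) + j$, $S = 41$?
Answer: $-1968$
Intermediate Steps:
$k{\left(u,j \right)} = -5 + u + 2 j$ ($k{\left(u,j \right)} = -5 + \left(\left(u + j\right) + j\right) = -5 + \left(\left(j + u\right) + j\right) = -5 + \left(u + 2 j\right) = -5 + u + 2 j$)
$4 k{\left(1,-4 \right)} S = 4 \left(-5 + 1 + 2 \left(-4\right)\right) 41 = 4 \left(-5 + 1 - 8\right) 41 = 4 \left(-12\right) 41 = \left(-48\right) 41 = -1968$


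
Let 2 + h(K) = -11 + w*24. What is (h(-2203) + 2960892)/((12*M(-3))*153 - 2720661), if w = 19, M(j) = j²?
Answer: -2961335/2704137 ≈ -1.0951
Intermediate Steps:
h(K) = 443 (h(K) = -2 + (-11 + 19*24) = -2 + (-11 + 456) = -2 + 445 = 443)
(h(-2203) + 2960892)/((12*M(-3))*153 - 2720661) = (443 + 2960892)/((12*(-3)²)*153 - 2720661) = 2961335/((12*9)*153 - 2720661) = 2961335/(108*153 - 2720661) = 2961335/(16524 - 2720661) = 2961335/(-2704137) = 2961335*(-1/2704137) = -2961335/2704137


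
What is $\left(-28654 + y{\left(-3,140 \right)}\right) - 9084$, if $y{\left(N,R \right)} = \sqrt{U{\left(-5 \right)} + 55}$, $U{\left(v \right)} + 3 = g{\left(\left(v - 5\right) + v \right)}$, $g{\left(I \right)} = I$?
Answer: $-37738 + \sqrt{37} \approx -37732.0$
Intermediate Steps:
$U{\left(v \right)} = -8 + 2 v$ ($U{\left(v \right)} = -3 + \left(\left(v - 5\right) + v\right) = -3 + \left(\left(-5 + v\right) + v\right) = -3 + \left(-5 + 2 v\right) = -8 + 2 v$)
$y{\left(N,R \right)} = \sqrt{37}$ ($y{\left(N,R \right)} = \sqrt{\left(-8 + 2 \left(-5\right)\right) + 55} = \sqrt{\left(-8 - 10\right) + 55} = \sqrt{-18 + 55} = \sqrt{37}$)
$\left(-28654 + y{\left(-3,140 \right)}\right) - 9084 = \left(-28654 + \sqrt{37}\right) - 9084 = -37738 + \sqrt{37}$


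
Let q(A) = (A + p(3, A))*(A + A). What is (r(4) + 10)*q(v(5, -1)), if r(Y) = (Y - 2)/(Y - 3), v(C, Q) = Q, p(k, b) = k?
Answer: -48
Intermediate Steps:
q(A) = 2*A*(3 + A) (q(A) = (A + 3)*(A + A) = (3 + A)*(2*A) = 2*A*(3 + A))
r(Y) = (-2 + Y)/(-3 + Y)
(r(4) + 10)*q(v(5, -1)) = ((-2 + 4)/(-3 + 4) + 10)*(2*(-1)*(3 - 1)) = (2/1 + 10)*(2*(-1)*2) = (1*2 + 10)*(-4) = (2 + 10)*(-4) = 12*(-4) = -48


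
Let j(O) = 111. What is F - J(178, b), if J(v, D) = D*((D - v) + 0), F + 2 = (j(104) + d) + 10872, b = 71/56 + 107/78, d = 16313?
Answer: 132396369719/4769856 ≈ 27757.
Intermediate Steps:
b = 5765/2184 (b = 71*(1/56) + 107*(1/78) = 71/56 + 107/78 = 5765/2184 ≈ 2.6397)
F = 27294 (F = -2 + ((111 + 16313) + 10872) = -2 + (16424 + 10872) = -2 + 27296 = 27294)
J(v, D) = D*(D - v)
F - J(178, b) = 27294 - 5765*(5765/2184 - 1*178)/2184 = 27294 - 5765*(5765/2184 - 178)/2184 = 27294 - 5765*(-382987)/(2184*2184) = 27294 - 1*(-2207920055/4769856) = 27294 + 2207920055/4769856 = 132396369719/4769856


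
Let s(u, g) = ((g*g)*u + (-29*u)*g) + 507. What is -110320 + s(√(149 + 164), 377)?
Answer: -109813 + 131196*√313 ≈ 2.2113e+6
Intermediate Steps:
s(u, g) = 507 + u*g² - 29*g*u (s(u, g) = (g²*u - 29*g*u) + 507 = (u*g² - 29*g*u) + 507 = 507 + u*g² - 29*g*u)
-110320 + s(√(149 + 164), 377) = -110320 + (507 + √(149 + 164)*377² - 29*377*√(149 + 164)) = -110320 + (507 + √313*142129 - 29*377*√313) = -110320 + (507 + 142129*√313 - 10933*√313) = -110320 + (507 + 131196*√313) = -109813 + 131196*√313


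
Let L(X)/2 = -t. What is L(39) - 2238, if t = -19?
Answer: -2200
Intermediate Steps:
L(X) = 38 (L(X) = 2*(-1*(-19)) = 2*19 = 38)
L(39) - 2238 = 38 - 2238 = -2200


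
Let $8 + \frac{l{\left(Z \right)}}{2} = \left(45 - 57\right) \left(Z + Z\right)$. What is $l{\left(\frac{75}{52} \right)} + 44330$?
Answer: $\frac{575182}{13} \approx 44245.0$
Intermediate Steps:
$l{\left(Z \right)} = -16 - 48 Z$ ($l{\left(Z \right)} = -16 + 2 \left(45 - 57\right) \left(Z + Z\right) = -16 + 2 \left(- 12 \cdot 2 Z\right) = -16 + 2 \left(- 24 Z\right) = -16 - 48 Z$)
$l{\left(\frac{75}{52} \right)} + 44330 = \left(-16 - 48 \cdot \frac{75}{52}\right) + 44330 = \left(-16 - 48 \cdot 75 \cdot \frac{1}{52}\right) + 44330 = \left(-16 - \frac{900}{13}\right) + 44330 = - \frac{1108}{13} + 44330 = \frac{575182}{13}$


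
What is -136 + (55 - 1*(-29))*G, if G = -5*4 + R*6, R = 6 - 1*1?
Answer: 704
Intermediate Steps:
R = 5 (R = 6 - 1 = 5)
G = 10 (G = -5*4 + 5*6 = -20 + 30 = 10)
-136 + (55 - 1*(-29))*G = -136 + (55 - 1*(-29))*10 = -136 + (55 + 29)*10 = -136 + 84*10 = -136 + 840 = 704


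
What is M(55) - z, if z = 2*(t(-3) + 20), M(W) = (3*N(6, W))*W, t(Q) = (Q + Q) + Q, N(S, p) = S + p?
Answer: 10043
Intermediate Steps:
t(Q) = 3*Q (t(Q) = 2*Q + Q = 3*Q)
M(W) = W*(18 + 3*W) (M(W) = (3*(6 + W))*W = (18 + 3*W)*W = W*(18 + 3*W))
z = 22 (z = 2*(3*(-3) + 20) = 2*(-9 + 20) = 2*11 = 22)
M(55) - z = 3*55*(6 + 55) - 1*22 = 3*55*61 - 22 = 10065 - 22 = 10043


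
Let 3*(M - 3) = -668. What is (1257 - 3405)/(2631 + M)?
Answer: -3222/3617 ≈ -0.89079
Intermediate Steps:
M = -659/3 (M = 3 + (⅓)*(-668) = 3 - 668/3 = -659/3 ≈ -219.67)
(1257 - 3405)/(2631 + M) = (1257 - 3405)/(2631 - 659/3) = -2148/7234/3 = -2148*3/7234 = -3222/3617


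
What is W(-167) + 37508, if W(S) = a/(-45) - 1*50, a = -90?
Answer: 37460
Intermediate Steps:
W(S) = -48 (W(S) = -90/(-45) - 1*50 = -90*(-1/45) - 50 = 2 - 50 = -48)
W(-167) + 37508 = -48 + 37508 = 37460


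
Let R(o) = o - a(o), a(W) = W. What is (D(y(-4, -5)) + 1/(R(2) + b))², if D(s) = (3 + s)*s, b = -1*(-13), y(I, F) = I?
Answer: 2809/169 ≈ 16.621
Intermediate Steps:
R(o) = 0 (R(o) = o - o = 0)
b = 13
D(s) = s*(3 + s)
(D(y(-4, -5)) + 1/(R(2) + b))² = (-4*(3 - 4) + 1/(0 + 13))² = (-4*(-1) + 1/13)² = (4 + 1/13)² = (53/13)² = 2809/169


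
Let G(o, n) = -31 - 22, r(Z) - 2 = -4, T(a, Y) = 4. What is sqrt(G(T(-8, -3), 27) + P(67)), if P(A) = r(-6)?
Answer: I*sqrt(55) ≈ 7.4162*I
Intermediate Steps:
r(Z) = -2 (r(Z) = 2 - 4 = -2)
P(A) = -2
G(o, n) = -53
sqrt(G(T(-8, -3), 27) + P(67)) = sqrt(-53 - 2) = sqrt(-55) = I*sqrt(55)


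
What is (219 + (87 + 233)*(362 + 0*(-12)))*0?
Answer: 0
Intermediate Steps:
(219 + (87 + 233)*(362 + 0*(-12)))*0 = (219 + 320*(362 + 0))*0 = (219 + 320*362)*0 = (219 + 115840)*0 = 116059*0 = 0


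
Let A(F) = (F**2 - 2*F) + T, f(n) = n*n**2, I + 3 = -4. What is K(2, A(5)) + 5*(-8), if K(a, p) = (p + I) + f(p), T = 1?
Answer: 4065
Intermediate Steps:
I = -7 (I = -3 - 4 = -7)
f(n) = n**3
A(F) = 1 + F**2 - 2*F (A(F) = (F**2 - 2*F) + 1 = 1 + F**2 - 2*F)
K(a, p) = -7 + p + p**3 (K(a, p) = (p - 7) + p**3 = (-7 + p) + p**3 = -7 + p + p**3)
K(2, A(5)) + 5*(-8) = (-7 + (1 + 5**2 - 2*5) + (1 + 5**2 - 2*5)**3) + 5*(-8) = (-7 + (1 + 25 - 10) + (1 + 25 - 10)**3) - 40 = (-7 + 16 + 16**3) - 40 = (-7 + 16 + 4096) - 40 = 4105 - 40 = 4065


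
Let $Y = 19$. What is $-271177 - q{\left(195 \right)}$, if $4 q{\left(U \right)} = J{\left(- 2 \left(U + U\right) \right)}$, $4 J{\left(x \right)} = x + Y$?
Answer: $- \frac{4338071}{16} \approx -2.7113 \cdot 10^{5}$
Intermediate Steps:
$J{\left(x \right)} = \frac{19}{4} + \frac{x}{4}$ ($J{\left(x \right)} = \frac{x + 19}{4} = \frac{19 + x}{4} = \frac{19}{4} + \frac{x}{4}$)
$q{\left(U \right)} = \frac{19}{16} - \frac{U}{4}$ ($q{\left(U \right)} = \frac{\frac{19}{4} + \frac{\left(-2\right) \left(U + U\right)}{4}}{4} = \frac{\frac{19}{4} + \frac{\left(-2\right) 2 U}{4}}{4} = \frac{\frac{19}{4} + \frac{\left(-4\right) U}{4}}{4} = \frac{\frac{19}{4} - U}{4} = \frac{19}{16} - \frac{U}{4}$)
$-271177 - q{\left(195 \right)} = -271177 - \left(\frac{19}{16} - \frac{195}{4}\right) = -271177 - - \frac{761}{16} = -271177 + \frac{761}{16} = - \frac{4338071}{16}$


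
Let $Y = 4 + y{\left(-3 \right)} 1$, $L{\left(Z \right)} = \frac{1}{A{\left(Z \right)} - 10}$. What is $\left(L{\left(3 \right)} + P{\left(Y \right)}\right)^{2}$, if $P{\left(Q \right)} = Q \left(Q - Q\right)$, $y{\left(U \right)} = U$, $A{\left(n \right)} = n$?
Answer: $\frac{1}{49} \approx 0.020408$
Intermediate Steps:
$L{\left(Z \right)} = \frac{1}{-10 + Z}$ ($L{\left(Z \right)} = \frac{1}{Z - 10} = \frac{1}{-10 + Z}$)
$Y = 1$ ($Y = 4 - 3 = 1$)
$P{\left(Q \right)} = 0$ ($P{\left(Q \right)} = Q 0 = 0$)
$\left(L{\left(3 \right)} + P{\left(Y \right)}\right)^{2} = \left(\frac{1}{-10 + 3} + 0\right)^{2} = \left(\frac{1}{-7} + 0\right)^{2} = \left(- \frac{1}{7} + 0\right)^{2} = \left(- \frac{1}{7}\right)^{2} = \frac{1}{49}$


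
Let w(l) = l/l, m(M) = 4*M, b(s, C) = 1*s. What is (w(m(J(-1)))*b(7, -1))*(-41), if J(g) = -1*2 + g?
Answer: -287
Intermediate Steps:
b(s, C) = s
J(g) = -2 + g
w(l) = 1
(w(m(J(-1)))*b(7, -1))*(-41) = (1*7)*(-41) = 7*(-41) = -287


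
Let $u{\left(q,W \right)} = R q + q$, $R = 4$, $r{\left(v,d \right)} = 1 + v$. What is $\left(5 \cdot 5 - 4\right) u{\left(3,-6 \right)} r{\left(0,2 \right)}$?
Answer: $315$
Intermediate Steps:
$u{\left(q,W \right)} = 5 q$ ($u{\left(q,W \right)} = 4 q + q = 5 q$)
$\left(5 \cdot 5 - 4\right) u{\left(3,-6 \right)} r{\left(0,2 \right)} = \left(5 \cdot 5 - 4\right) 5 \cdot 3 \left(1 + 0\right) = \left(25 - 4\right) 15 \cdot 1 = 21 \cdot 15 \cdot 1 = 315 \cdot 1 = 315$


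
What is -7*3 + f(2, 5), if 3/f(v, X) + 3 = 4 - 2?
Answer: -24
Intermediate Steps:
f(v, X) = -3 (f(v, X) = 3/(-3 + (4 - 2)) = 3/(-3 + 2) = 3/(-1) = 3*(-1) = -3)
-7*3 + f(2, 5) = -7*3 - 3 = -21 - 3 = -24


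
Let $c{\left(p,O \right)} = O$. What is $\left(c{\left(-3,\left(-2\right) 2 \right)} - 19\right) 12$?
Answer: $-276$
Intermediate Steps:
$\left(c{\left(-3,\left(-2\right) 2 \right)} - 19\right) 12 = \left(\left(-2\right) 2 - 19\right) 12 = \left(-4 - 19\right) 12 = \left(-23\right) 12 = -276$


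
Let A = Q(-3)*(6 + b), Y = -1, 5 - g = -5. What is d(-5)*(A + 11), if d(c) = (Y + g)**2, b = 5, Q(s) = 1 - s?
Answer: 4455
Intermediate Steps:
g = 10 (g = 5 - 1*(-5) = 5 + 5 = 10)
A = 44 (A = (1 - 1*(-3))*(6 + 5) = (1 + 3)*11 = 4*11 = 44)
d(c) = 81 (d(c) = (-1 + 10)**2 = 9**2 = 81)
d(-5)*(A + 11) = 81*(44 + 11) = 81*55 = 4455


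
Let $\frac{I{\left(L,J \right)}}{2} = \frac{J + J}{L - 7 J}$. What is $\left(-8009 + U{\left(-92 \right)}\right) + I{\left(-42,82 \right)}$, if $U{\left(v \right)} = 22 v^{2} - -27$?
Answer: $\frac{13723361}{77} \approx 1.7823 \cdot 10^{5}$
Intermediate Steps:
$I{\left(L,J \right)} = \frac{4 J}{L - 7 J}$ ($I{\left(L,J \right)} = 2 \frac{J + J}{L - 7 J} = 2 \frac{2 J}{L - 7 J} = \frac{4 J}{L - 7 J}$)
$U{\left(v \right)} = 27 + 22 v^{2}$ ($U{\left(v \right)} = 22 v^{2} + 27 = 27 + 22 v^{2}$)
$\left(-8009 + U{\left(-92 \right)}\right) + I{\left(-42,82 \right)} = \left(-8009 + \left(27 + 22 \left(-92\right)^{2}\right)\right) - \frac{328}{\left(-1\right) \left(-42\right) + 7 \cdot 82} = \left(-8009 + \left(27 + 22 \cdot 8464\right)\right) - \frac{328}{42 + 574} = \left(-8009 + \left(27 + 186208\right)\right) - \frac{328}{616} = \left(-8009 + 186235\right) - 328 \cdot \frac{1}{616} = 178226 - \frac{41}{77} = \frac{13723361}{77}$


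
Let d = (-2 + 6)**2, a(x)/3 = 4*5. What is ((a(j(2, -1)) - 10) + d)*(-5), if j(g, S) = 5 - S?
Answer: -330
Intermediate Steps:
a(x) = 60 (a(x) = 3*(4*5) = 3*20 = 60)
d = 16 (d = 4**2 = 16)
((a(j(2, -1)) - 10) + d)*(-5) = ((60 - 10) + 16)*(-5) = (50 + 16)*(-5) = 66*(-5) = -330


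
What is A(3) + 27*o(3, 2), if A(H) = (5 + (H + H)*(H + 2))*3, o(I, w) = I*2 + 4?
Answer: 375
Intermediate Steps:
o(I, w) = 4 + 2*I (o(I, w) = 2*I + 4 = 4 + 2*I)
A(H) = 15 + 6*H*(2 + H) (A(H) = (5 + (2*H)*(2 + H))*3 = (5 + 2*H*(2 + H))*3 = 15 + 6*H*(2 + H))
A(3) + 27*o(3, 2) = (15 + 6*3² + 12*3) + 27*(4 + 2*3) = (15 + 6*9 + 36) + 27*(4 + 6) = (15 + 54 + 36) + 27*10 = 105 + 270 = 375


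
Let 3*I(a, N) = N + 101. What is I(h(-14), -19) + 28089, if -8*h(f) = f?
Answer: 84349/3 ≈ 28116.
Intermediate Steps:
h(f) = -f/8
I(a, N) = 101/3 + N/3 (I(a, N) = (N + 101)/3 = (101 + N)/3 = 101/3 + N/3)
I(h(-14), -19) + 28089 = (101/3 + (⅓)*(-19)) + 28089 = (101/3 - 19/3) + 28089 = 82/3 + 28089 = 84349/3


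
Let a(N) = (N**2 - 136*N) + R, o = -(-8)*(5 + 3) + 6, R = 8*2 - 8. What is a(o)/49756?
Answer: -1153/12439 ≈ -0.092692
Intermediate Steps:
R = 8 (R = 16 - 8 = 8)
o = 70 (o = -(-8)*8 + 6 = -8*(-8) + 6 = 64 + 6 = 70)
a(N) = 8 + N**2 - 136*N (a(N) = (N**2 - 136*N) + 8 = 8 + N**2 - 136*N)
a(o)/49756 = (8 + 70**2 - 136*70)/49756 = (8 + 4900 - 9520)*(1/49756) = -4612*1/49756 = -1153/12439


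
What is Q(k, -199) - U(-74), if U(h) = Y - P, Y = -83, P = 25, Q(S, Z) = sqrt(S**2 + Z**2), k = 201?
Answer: 108 + sqrt(80002) ≈ 390.85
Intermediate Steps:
U(h) = -108 (U(h) = -83 - 1*25 = -83 - 25 = -108)
Q(k, -199) - U(-74) = sqrt(201**2 + (-199)**2) - 1*(-108) = sqrt(40401 + 39601) + 108 = sqrt(80002) + 108 = 108 + sqrt(80002)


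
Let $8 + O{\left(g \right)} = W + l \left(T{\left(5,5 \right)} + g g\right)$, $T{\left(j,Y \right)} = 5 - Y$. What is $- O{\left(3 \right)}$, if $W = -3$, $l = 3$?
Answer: $-16$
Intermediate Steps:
$O{\left(g \right)} = -11 + 3 g^{2}$ ($O{\left(g \right)} = -8 + \left(-3 + 3 \left(\left(5 - 5\right) + g g\right)\right) = -8 + \left(-3 + 3 \left(\left(5 - 5\right) + g^{2}\right)\right) = -8 + \left(-3 + 3 \left(0 + g^{2}\right)\right) = -8 + \left(-3 + 3 g^{2}\right) = -11 + 3 g^{2}$)
$- O{\left(3 \right)} = - (-11 + 3 \cdot 3^{2}) = - (-11 + 3 \cdot 9) = - (-11 + 27) = \left(-1\right) 16 = -16$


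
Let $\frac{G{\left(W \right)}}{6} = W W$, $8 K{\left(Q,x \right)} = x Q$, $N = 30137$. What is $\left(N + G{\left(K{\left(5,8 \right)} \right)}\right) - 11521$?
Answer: $18766$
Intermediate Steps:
$K{\left(Q,x \right)} = \frac{Q x}{8}$ ($K{\left(Q,x \right)} = \frac{x Q}{8} = \frac{Q x}{8}$)
$G{\left(W \right)} = 6 W^{2}$ ($G{\left(W \right)} = 6 W W = 6 W^{2}$)
$\left(N + G{\left(K{\left(5,8 \right)} \right)}\right) - 11521 = \left(30137 + 6 \left(\frac{1}{8} \cdot 5 \cdot 8\right)^{2}\right) - 11521 = \left(30137 + 6 \cdot 5^{2}\right) - 11521 = \left(30137 + 6 \cdot 25\right) - 11521 = \left(30137 + 150\right) - 11521 = 30287 - 11521 = 18766$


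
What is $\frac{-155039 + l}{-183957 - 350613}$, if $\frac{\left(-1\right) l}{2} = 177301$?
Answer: $\frac{509641}{534570} \approx 0.95337$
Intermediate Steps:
$l = -354602$ ($l = \left(-2\right) 177301 = -354602$)
$\frac{-155039 + l}{-183957 - 350613} = \frac{-155039 - 354602}{-183957 - 350613} = - \frac{509641}{-534570} = \left(-509641\right) \left(- \frac{1}{534570}\right) = \frac{509641}{534570}$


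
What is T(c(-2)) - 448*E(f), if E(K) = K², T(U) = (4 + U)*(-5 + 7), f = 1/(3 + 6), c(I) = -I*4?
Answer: 1496/81 ≈ 18.469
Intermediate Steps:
c(I) = -4*I
f = ⅑ (f = 1/9 = ⅑ ≈ 0.11111)
T(U) = 8 + 2*U (T(U) = (4 + U)*2 = 8 + 2*U)
T(c(-2)) - 448*E(f) = (8 + 2*(-4*(-2))) - 448*(⅑)² = (8 + 2*8) - 448*1/81 = (8 + 16) - 448/81 = 24 - 448/81 = 1496/81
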